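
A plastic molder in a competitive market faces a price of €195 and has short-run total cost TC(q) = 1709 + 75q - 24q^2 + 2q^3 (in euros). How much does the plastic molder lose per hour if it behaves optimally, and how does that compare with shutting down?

Profit = -€109 at q = 10

AVC = 75 - 24q + 2q^2 has its minimum €3 at q = 6; price €195 clears that bar, so the firm operates.
MC = 75 - 48q + 6q^2. Setting P = MC and taking the root on the rising branch gives q* = 10.
TR = 195·10 = 1950. TC = 1709 + 350 = 2059. Profit = 1950 − 2059 = -€109.
By producing, the firm covers all variable cost plus €1600 of fixed cost; shutting down would lose the full €1709.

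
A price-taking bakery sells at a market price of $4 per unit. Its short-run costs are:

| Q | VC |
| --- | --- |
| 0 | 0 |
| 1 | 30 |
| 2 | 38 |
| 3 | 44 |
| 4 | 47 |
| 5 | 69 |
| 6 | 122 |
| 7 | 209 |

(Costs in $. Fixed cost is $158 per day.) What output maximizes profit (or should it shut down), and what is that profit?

Q = 0 (shut down); profit = -$158

Tabulate TR − TC: Q=0: -158; Q=1: -184; Q=2: -188; Q=3: -190; Q=4: -189; Q=5: -207; Q=6: -256; Q=7: -339.
Profit is highest at Q = 0. Equivalently, the lowest AVC in the table is 47/4 ≈ $11.75 at Q = 4, and P = $4 falls below it — price never covers variable cost, so the firm shuts down and loses only its fixed cost.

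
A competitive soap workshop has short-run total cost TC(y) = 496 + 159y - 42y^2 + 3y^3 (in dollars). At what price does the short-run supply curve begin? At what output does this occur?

$12 per unit, at y = 7

Short-run supply begins at min AVC. From VC = 159y - 42y^2 + 3y^3, AVC = 159 - 42y + 3y^2.
dAVC/dy = -42 + 6y = 0 gives y = 7. min AVC = 159 - 42·7 + 3·7^2 = 12.
The firm shuts down for any P below $12.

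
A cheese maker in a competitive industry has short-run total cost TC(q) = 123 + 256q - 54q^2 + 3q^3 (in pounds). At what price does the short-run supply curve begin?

The shutdown price is the minimum of AVC. VC = 256q - 54q^2 + 3q^3, so AVC = 256 - 54q + 3q^2.
At the minimum of AVC, MC = AVC. MC = 256 - 108q + 9q^2; setting MC = AVC gives 6q^2 - 54q = 0, so q = 9. min AVC = 13.
So the shutdown price is £13.

£13 per unit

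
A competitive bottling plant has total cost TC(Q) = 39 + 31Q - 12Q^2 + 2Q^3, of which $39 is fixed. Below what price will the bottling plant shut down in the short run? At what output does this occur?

$13 per unit, at Q = 3

Short-run supply begins at min AVC. From VC = 31Q - 12Q^2 + 2Q^3, AVC = 31 - 12Q + 2Q^2.
At the minimum of AVC, MC = AVC. MC = 31 - 24Q + 6Q^2; setting MC = AVC gives 4Q^2 - 12Q = 0, so Q = 3. min AVC = 13.
The firm shuts down for any P below $13.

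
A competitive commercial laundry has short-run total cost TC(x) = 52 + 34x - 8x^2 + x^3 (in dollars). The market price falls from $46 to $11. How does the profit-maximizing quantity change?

MC = 34 - 16x + 3x^2; the shutdown threshold is min AVC = $18 (at x = 4).
With P = $46 above the shutdown price, P = MC gives x = 6.
At P = $11 < min AVC = $18, price no longer covers variable cost at any output, so the firm shuts down: x = 0.

Output falls from 6 to 0 (the firm shuts down)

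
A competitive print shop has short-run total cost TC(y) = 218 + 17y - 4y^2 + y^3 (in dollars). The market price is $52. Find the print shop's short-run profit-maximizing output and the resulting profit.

Profit = -$68 at y = 5

AVC = 17 - 4y + y^2; min AVC = $13 at y = 2. Since P = $52 ≥ min AVC, the firm produces.
With MC = 17 - 8y + 3y^2, P = MC on the upward-sloping part at y* = 5.
TR = 52·5 = 260. TC = 218 + 110 = 328. Profit = 260 − 328 = -$68.
That loss of $68 beats the $218 the firm would lose by shutting down; producing recovers $150 of fixed cost.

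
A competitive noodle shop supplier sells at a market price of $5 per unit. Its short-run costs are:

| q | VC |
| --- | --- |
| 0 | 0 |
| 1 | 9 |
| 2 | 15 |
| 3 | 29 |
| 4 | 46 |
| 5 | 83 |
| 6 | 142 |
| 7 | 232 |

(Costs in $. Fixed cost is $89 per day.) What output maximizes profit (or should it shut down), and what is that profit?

Compute π = P·q − TC at each output: q=0: -89; q=1: -93; q=2: -94; q=3: -103; q=4: -115; q=5: -147; q=6: -201; q=7: -286.
Profit is highest at q = 0. Equivalently, the lowest AVC in the table is 15/2 ≈ $7.50 at q = 2, and P = $5 falls below it — price never covers variable cost, so the firm shuts down and loses only its fixed cost.

q = 0 (shut down); profit = -$89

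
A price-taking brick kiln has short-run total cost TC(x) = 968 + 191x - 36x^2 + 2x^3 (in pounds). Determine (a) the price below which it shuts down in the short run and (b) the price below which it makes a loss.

Shutdown price = £29; break-even price = £125

AVC = 191 - 36x + 2x^2; minimized at x = 9, giving min AVC = £29. That is the shutdown price.
ATC = 968/x + 191 - 36x + 2x^2. Setting dATC/dx = −968/x^2 − 36 + 4x = 0 gives x = 11 (since 4·11^3 − 36·11^2 = 968).
min ATC = 968/11 + 191 − 36·11 + 2·11^2 = £125. That is the break-even price.
For £29 ≤ P < £125 the firm produces at a loss; below £29 it shuts down.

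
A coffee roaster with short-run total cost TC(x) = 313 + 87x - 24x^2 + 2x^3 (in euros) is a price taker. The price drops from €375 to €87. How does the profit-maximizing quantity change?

MC = 87 - 48x + 6x^2; the shutdown threshold is min AVC = €15 (at x = 6).
At P = €375 ≥ min AVC, set P = MC on the rising branch: x = 12.
At P = €87 ≥ min AVC, set P = MC: x = 8. The firm stays open but cuts output.

Output falls from 12 to 8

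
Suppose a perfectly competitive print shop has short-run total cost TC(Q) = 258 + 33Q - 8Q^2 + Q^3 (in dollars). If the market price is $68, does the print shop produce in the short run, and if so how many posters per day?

Produce at Q = 7

Variable cost is VC = 33Q - 8Q^2 + Q^3, so AVC = VC/Q = 33 - 8Q + Q^2 and MC = dTC/dQ = 33 - 16Q + 3Q^2.
AVC is minimized where dAVC/dQ = -8 + 2Q = 0, at Q = 4; min AVC = 33 - 8·4 + 4^2 = $17.
P = $68 exceeds min AVC = $17, so the firm stays open.
Solving P = MC: -35 - 16Q + 3Q^2 = 0 ⇒ Q = -5/3 or 7. On the upward-sloping branch, Q* = 7.
Check: AVC at Q = 7 is $26 ≤ P, so revenue covers variable cost.
Profit = P·Q − TC = 68·7 − 440 = $36.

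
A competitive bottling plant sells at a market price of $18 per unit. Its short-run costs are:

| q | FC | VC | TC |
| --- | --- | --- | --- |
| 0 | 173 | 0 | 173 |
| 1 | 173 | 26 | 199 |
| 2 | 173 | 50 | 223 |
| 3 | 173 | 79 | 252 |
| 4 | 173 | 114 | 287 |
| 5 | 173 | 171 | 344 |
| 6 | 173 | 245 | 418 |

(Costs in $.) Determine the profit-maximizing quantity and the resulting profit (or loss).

q = 0 (shut down); profit = -$173

Profit at each row (π = 18q − TC): q=0: -173; q=1: -181; q=2: -187; q=3: -198; q=4: -215; q=5: -254; q=6: -310.
Profit is highest at q = 0. Equivalently, the lowest AVC in the table is 50/2 ≈ $25 at q = 2, and P = $18 falls below it — price never covers variable cost, so the firm shuts down and loses only its fixed cost.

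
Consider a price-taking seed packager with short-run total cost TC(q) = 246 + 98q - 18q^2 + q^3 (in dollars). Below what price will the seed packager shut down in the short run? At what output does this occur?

Short-run supply begins at min AVC. From VC = 98q - 18q^2 + q^3, AVC = 98 - 18q + q^2.
dAVC/dq = -18 + 2q = 0 gives q = 9. min AVC = 98 - 18·9 + 9^2 = 17.
For P < $17 the firm produces nothing.

$17 per unit, at q = 9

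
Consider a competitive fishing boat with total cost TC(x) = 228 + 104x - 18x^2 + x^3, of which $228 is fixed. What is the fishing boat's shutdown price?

The firm shuts down when price falls below the minimum of average variable cost. AVC = VC/x = 104 - 18x + x^2.
dAVC/dx = -18 + 2x = 0 gives x = 9. min AVC = 104 - 18·9 + 9^2 = 23.
The firm shuts down for any P below $23.

$23 per unit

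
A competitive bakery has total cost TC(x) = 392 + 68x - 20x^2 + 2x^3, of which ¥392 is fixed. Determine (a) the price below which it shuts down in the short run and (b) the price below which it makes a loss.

Shutdown price = min AVC. AVC = 68 - 20x + 2x^2, with vertex at x = 5 and minimum ¥18.
ATC = 392/x + 68 - 20x + 2x^2. Setting dATC/dx = −392/x^2 − 20 + 4x = 0 gives x = 7 (since 4·7^3 − 20·7^2 = 392).
min ATC = 392/7 + 68 − 20·7 + 2·7^2 = ¥82. That is the break-even price.
For ¥18 ≤ P < ¥82 the firm produces at a loss; below ¥18 it shuts down.

Shutdown price = ¥18; break-even price = ¥82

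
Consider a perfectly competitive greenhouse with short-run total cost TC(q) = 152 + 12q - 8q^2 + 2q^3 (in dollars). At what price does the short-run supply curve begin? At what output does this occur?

The firm shuts down when price falls below the minimum of average variable cost. AVC = VC/q = 12 - 8q + 2q^2.
dAVC/dq = -8 + 4q = 0 gives q = 2. min AVC = 12 - 8·2 + 2·2^2 = 4.
The firm shuts down for any P below $4.

$4 per unit, at q = 2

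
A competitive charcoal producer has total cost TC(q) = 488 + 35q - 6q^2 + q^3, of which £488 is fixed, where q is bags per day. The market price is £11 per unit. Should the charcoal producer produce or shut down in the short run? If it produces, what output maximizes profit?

Strip out fixed cost: VC = 35q - 6q^2 + q^3. Then AVC = 35 - 6q + q^2 and MC = 35 - 12q + 3q^2.
The AVC parabola has its vertex at q = 6/2 = 3, where AVC = 35 - 6·3 + 3^2 = £26.
Since P = £11 < min AVC = £26, price fails to cover variable cost at any output.
The firm minimizes its loss by shutting down and losing only its fixed cost of £488.

Shut down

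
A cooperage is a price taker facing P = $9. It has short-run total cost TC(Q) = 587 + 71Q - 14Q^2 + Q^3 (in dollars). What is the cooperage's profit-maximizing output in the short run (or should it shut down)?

Shut down

Variable cost is VC = 71Q - 14Q^2 + Q^3, so AVC = VC/Q = 71 - 14Q + Q^2 and MC = dTC/dQ = 71 - 28Q + 3Q^2.
AVC hits its minimum where MC = AVC, at Q = 7, giving min AVC = 71 - 14·7 + 7^2 = $22.
Since P = $9 < min AVC = $22, price fails to cover variable cost at any output.
The firm minimizes its loss by shutting down and losing only its fixed cost of $587.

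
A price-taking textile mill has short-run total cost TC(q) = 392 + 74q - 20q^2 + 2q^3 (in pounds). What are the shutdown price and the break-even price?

Shutdown price = £24; break-even price = £88

AVC = 74 - 20q + 2q^2; minimized at q = 5, giving min AVC = £24. That is the shutdown price.
ATC = 392/q + 74 - 20q + 2q^2. Setting dATC/dq = −392/q^2 − 20 + 4q = 0 gives q = 7 (since 4·7^3 − 20·7^2 = 392).
min ATC = 392/7 + 74 − 20·7 + 2·7^2 = £88. That is the break-even price.
For £24 ≤ P < £88 the firm produces at a loss; below £24 it shuts down.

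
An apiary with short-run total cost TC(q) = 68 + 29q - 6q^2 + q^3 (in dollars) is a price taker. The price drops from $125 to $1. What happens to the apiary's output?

Output falls from 8 to 0 (the firm shuts down)

MC = 29 - 12q + 3q^2; the shutdown threshold is min AVC = $20 (at q = 3).
With P = $125 above the shutdown price, P = MC gives q = 8.
At P = $1 < min AVC = $20, price no longer covers variable cost at any output, so the firm shuts down: q = 0.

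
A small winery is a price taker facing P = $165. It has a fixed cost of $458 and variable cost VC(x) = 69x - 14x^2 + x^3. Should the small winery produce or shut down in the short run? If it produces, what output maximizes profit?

Produce at x = 12

From TC, MC = TC'(x) = 69 - 28x + 3x^2 and AVC = VC/x = 69 - 14x + x^2.
AVC hits its minimum where MC = AVC, at x = 7, giving min AVC = 69 - 14·7 + 7^2 = $20.
Since P = $165 ≥ min AVC = $20, price covers variable cost and the firm should produce.
P = MC gives -96 - 28x + 3x^2 = 0, with roots -8/3 and 12. Take the larger (rising MC): x* = 12.
Check: AVC at x = 12 is $45 ≤ P, so revenue covers variable cost.
Profit = P·x − TC = 165·12 − 998 = $982.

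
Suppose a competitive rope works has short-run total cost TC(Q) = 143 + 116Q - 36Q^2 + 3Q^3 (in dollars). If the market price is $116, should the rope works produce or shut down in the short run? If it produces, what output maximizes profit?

From TC, MC = TC'(Q) = 116 - 72Q + 9Q^2 and AVC = VC/Q = 116 - 36Q + 3Q^2.
AVC hits its minimum where MC = AVC, at Q = 6, giving min AVC = 116 - 36·6 + 3·6^2 = $8.
P = $116 exceeds min AVC = $8, so the firm stays open.
Set P = MC: 116 = 116 - 72Q + 9Q^2 → -72Q + 9Q^2 = 0. The roots are Q = 0 and Q = 8; the profit-maximizing output is on the rising part of MC, so Q* = 8.
Check: AVC at Q = 8 is $20 ≤ P, so revenue covers variable cost.
Profit = P·Q − TC = 116·8 − 303 = $625.

Produce at Q = 8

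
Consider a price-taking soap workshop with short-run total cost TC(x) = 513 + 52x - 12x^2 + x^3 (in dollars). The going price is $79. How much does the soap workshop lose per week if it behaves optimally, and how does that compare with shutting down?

AVC = 52 - 12x + x^2 has its minimum $16 at x = 6; price $79 clears that bar, so the firm operates.
MC = 52 - 24x + 3x^2. Setting P = MC and taking the root on the rising branch gives x* = 9.
TR = 79·9 = 711. TC = 513 + 225 = 738. Profit = 711 − 738 = -$27.
That loss of $27 beats the $513 the firm would lose by shutting down; producing recovers $486 of fixed cost.

Profit = -$27 at x = 9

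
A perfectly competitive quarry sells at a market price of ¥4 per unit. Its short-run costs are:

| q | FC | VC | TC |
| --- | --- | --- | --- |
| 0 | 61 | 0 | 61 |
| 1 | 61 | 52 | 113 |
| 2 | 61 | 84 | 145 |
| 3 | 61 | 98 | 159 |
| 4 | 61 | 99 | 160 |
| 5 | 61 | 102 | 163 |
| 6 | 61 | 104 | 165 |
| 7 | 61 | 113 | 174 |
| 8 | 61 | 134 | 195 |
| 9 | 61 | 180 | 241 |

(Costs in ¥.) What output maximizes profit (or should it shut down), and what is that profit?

Tabulate TR − TC: q=0: -61; q=1: -109; q=2: -137; q=3: -147; q=4: -144; q=5: -143; q=6: -141; q=7: -146; q=8: -163; q=9: -205.
Profit is highest at q = 0. Equivalently, the lowest AVC in the table is 113/7 ≈ ¥16.14 at q = 7, and P = ¥4 falls below it — price never covers variable cost, so the firm shuts down and loses only its fixed cost.

q = 0 (shut down); profit = -¥61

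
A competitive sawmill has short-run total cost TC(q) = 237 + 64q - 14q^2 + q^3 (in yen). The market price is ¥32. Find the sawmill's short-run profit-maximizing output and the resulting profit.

Profit = -¥109 at q = 8

AVC = 64 - 14q + q^2 has its minimum ¥15 at q = 7; price ¥32 clears that bar, so the firm operates.
With MC = 64 - 28q + 3q^2, P = MC on the upward-sloping part at q* = 8.
TR = 32·8 = 256. TC = 237 + 128 = 365. Profit = 256 − 365 = -¥109.
That loss of ¥109 beats the ¥237 the firm would lose by shutting down; producing recovers ¥128 of fixed cost.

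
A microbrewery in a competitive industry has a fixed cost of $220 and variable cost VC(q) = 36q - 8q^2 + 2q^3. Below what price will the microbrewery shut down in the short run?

Short-run supply begins at min AVC. From VC = 36q - 8q^2 + 2q^3, AVC = 36 - 8q + 2q^2.
At the minimum of AVC, MC = AVC. MC = 36 - 16q + 6q^2; setting MC = AVC gives 4q^2 - 8q = 0, so q = 2. min AVC = 28.
For P < $28 the firm produces nothing.

$28 per unit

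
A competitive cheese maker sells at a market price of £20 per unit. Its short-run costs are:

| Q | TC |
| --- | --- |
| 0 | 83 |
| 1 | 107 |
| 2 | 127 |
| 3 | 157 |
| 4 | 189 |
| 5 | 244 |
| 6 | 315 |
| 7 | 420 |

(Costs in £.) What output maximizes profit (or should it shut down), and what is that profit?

Compute π = P·Q − TC at each output: Q=0: -83; Q=1: -87; Q=2: -87; Q=3: -97; Q=4: -109; Q=5: -144; Q=6: -195; Q=7: -280.
Profit is highest at Q = 0. Equivalently, the lowest AVC in the table is 44/2 ≈ £22 at Q = 2, and P = £20 falls below it — price never covers variable cost, so the firm shuts down and loses only its fixed cost.

Q = 0 (shut down); profit = -£83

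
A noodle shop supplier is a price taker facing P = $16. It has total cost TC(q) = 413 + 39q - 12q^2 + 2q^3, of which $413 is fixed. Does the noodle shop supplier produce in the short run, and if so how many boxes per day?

Shut down

Variable cost is VC = 39q - 12q^2 + 2q^3, so AVC = VC/q = 39 - 12q + 2q^2 and MC = dTC/dq = 39 - 24q + 6q^2.
The AVC parabola has its vertex at q = 12/4 = 3, where AVC = 39 - 12·3 + 2·3^2 = $21.
With P < min AVC ($16 < $21), every unit sold adds to the loss.
Best response: produce nothing and absorb the $413 fixed cost.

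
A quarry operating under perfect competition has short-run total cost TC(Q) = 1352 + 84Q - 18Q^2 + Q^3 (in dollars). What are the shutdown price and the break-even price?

Shutdown price = $3; break-even price = $123

AVC = 84 - 18Q + Q^2; minimized at Q = 9, giving min AVC = $3. That is the shutdown price.
ATC = 1352/Q + 84 - 18Q + Q^2. Setting dATC/dQ = −1352/Q^2 − 18 + 2Q = 0 gives Q = 13 (since 2·13^3 − 18·13^2 = 1352).
min ATC = 1352/13 + 84 − 18·13 + 13^2 = $123. That is the break-even price.
For $3 ≤ P < $123 the firm produces at a loss; below $3 it shuts down.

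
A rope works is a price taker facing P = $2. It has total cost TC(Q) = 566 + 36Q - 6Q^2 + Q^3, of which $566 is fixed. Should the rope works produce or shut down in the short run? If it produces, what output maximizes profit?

Variable cost is VC = 36Q - 6Q^2 + Q^3, so AVC = VC/Q = 36 - 6Q + Q^2 and MC = dTC/dQ = 36 - 12Q + 3Q^2.
AVC hits its minimum where MC = AVC, at Q = 3, giving min AVC = 36 - 6·3 + 3^2 = $27.
With P < min AVC ($2 < $27), every unit sold adds to the loss.
Shutting down limits the loss to fixed cost, $566.

Shut down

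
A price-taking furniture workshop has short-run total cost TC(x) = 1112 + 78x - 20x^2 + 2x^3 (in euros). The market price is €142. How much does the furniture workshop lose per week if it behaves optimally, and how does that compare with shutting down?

AVC = 78 - 20x + 2x^2; min AVC = €28 at x = 5. Since P = €142 ≥ min AVC, the firm produces.
MC = 78 - 40x + 6x^2. Setting P = MC and taking the root on the rising branch gives x* = 8.
TR = 142·8 = 1136. TC = 1112 + 368 = 1480. Profit = 1136 − 1480 = -€344.
That loss of €344 beats the €1112 the firm would lose by shutting down; producing recovers €768 of fixed cost.

Profit = -€344 at x = 8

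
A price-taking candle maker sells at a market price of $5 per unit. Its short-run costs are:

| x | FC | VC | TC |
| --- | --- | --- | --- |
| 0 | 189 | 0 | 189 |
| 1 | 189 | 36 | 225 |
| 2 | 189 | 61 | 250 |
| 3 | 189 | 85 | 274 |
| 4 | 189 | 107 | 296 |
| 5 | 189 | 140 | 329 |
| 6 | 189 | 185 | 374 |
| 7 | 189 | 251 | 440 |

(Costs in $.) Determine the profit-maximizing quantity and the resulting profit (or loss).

Tabulate TR − TC: x=0: -189; x=1: -220; x=2: -240; x=3: -259; x=4: -276; x=5: -304; x=6: -344; x=7: -405.
Profit is highest at x = 0. Equivalently, the lowest AVC in the table is 107/4 ≈ $26.75 at x = 4, and P = $5 falls below it — price never covers variable cost, so the firm shuts down and loses only its fixed cost.

x = 0 (shut down); profit = -$189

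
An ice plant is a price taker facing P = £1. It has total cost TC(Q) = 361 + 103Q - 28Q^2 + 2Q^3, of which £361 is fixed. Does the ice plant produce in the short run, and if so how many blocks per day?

Shut down

From TC, MC = TC'(Q) = 103 - 56Q + 6Q^2 and AVC = VC/Q = 103 - 28Q + 2Q^2.
AVC hits its minimum where MC = AVC, at Q = 7, giving min AVC = 103 - 28·7 + 2·7^2 = £5.
With P < min AVC (£1 < £5), every unit sold adds to the loss.
Best response: produce nothing and absorb the £361 fixed cost.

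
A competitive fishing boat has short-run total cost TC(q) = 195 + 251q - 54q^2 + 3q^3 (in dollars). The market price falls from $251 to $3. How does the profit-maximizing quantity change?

Output falls from 12 to 0 (the firm shuts down)

AVC = 251 - 54q + 3q^2, minimized at q = 9 where min AVC = $8. MC = 251 - 108q + 9q^2.
With P = $251 above the shutdown price, P = MC gives q = 12.
At P = $3 < min AVC = $8, price no longer covers variable cost at any output, so the firm shuts down: q = 0.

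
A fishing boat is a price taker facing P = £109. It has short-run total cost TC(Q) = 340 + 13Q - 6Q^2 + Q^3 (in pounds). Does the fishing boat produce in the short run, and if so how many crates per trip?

Variable cost is VC = 13Q - 6Q^2 + Q^3, so AVC = VC/Q = 13 - 6Q + Q^2 and MC = dTC/dQ = 13 - 12Q + 3Q^2.
AVC is minimized where dAVC/dQ = -6 + 2Q = 0, at Q = 3; min AVC = 13 - 6·3 + 3^2 = £4.
P = £109 exceeds min AVC = £4, so the firm stays open.
P = MC gives -96 - 12Q + 3Q^2 = 0, with roots -4 and 8. Take the larger (rising MC): Q* = 8.
Check: AVC at Q = 8 is £29 ≤ P, so revenue covers variable cost.
Profit = P·Q − TC = 109·8 − 572 = £300.

Produce at Q = 8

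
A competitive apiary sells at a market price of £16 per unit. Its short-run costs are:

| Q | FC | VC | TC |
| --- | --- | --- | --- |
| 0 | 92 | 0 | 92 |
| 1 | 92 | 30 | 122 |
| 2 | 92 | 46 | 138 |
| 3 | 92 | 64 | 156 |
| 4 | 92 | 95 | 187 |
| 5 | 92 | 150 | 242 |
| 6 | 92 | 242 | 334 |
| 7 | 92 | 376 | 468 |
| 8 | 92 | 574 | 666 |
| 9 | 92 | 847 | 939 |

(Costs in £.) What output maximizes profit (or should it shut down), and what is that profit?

Q = 0 (shut down); profit = -£92

Tabulate TR − TC: Q=0: -92; Q=1: -106; Q=2: -106; Q=3: -108; Q=4: -123; Q=5: -162; Q=6: -238; Q=7: -356; Q=8: -538; Q=9: -795.
Profit is highest at Q = 0. Equivalently, the lowest AVC in the table is 64/3 ≈ £21.33 at Q = 3, and P = £16 falls below it — price never covers variable cost, so the firm shuts down and loses only its fixed cost.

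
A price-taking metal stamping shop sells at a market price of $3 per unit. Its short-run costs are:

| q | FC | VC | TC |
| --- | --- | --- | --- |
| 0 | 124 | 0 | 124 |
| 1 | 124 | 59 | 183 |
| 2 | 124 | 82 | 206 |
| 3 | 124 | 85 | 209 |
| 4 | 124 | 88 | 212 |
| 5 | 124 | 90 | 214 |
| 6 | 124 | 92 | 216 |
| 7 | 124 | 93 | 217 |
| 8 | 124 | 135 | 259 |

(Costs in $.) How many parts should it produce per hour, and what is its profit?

Compute π = P·q − TC at each output: q=0: -124; q=1: -180; q=2: -200; q=3: -200; q=4: -200; q=5: -199; q=6: -198; q=7: -196; q=8: -235.
Profit is highest at q = 0. Equivalently, the lowest AVC in the table is 93/7 ≈ $13.29 at q = 7, and P = $3 falls below it — price never covers variable cost, so the firm shuts down and loses only its fixed cost.

q = 0 (shut down); profit = -$124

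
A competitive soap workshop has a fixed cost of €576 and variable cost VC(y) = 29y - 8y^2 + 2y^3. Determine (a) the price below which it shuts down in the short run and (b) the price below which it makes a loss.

Shutdown price = €21; break-even price = €149

AVC = 29 - 8y + 2y^2; minimized at y = 2, giving min AVC = €21. That is the shutdown price.
ATC = 576/y + 29 - 8y + 2y^2. Setting dATC/dy = −576/y^2 − 8 + 4y = 0 gives y = 6 (since 4·6^3 − 8·6^2 = 576).
min ATC = 576/6 + 29 − 8·6 + 2·6^2 = €149. That is the break-even price.
Between these two prices the firm operates at a loss; above €149 it earns a profit.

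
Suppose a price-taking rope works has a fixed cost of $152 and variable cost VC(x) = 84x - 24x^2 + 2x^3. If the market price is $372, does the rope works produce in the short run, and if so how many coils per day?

Produce at x = 12

From TC, MC = TC'(x) = 84 - 48x + 6x^2 and AVC = VC/x = 84 - 24x + 2x^2.
The AVC parabola has its vertex at x = 24/4 = 6, where AVC = 84 - 24·6 + 2·6^2 = $12.
Since P = $372 ≥ min AVC = $12, price covers variable cost and the firm should produce.
Solving P = MC: -288 - 48x + 6x^2 = 0 ⇒ x = -4 or 12. On the upward-sloping branch, x* = 12.
Check: AVC at x = 12 is $84 ≤ P, so revenue covers variable cost.
Profit = P·x − TC = 372·12 − 1160 = $3304.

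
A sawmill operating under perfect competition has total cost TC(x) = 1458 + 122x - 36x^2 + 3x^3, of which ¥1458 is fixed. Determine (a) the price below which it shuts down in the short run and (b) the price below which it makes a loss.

Shutdown price = min AVC. AVC = 122 - 36x + 3x^2, with vertex at x = 6 and minimum ¥14.
ATC = 1458/x + 122 - 36x + 3x^2. Setting dATC/dx = −1458/x^2 − 36 + 6x = 0 gives x = 9 (since 6·9^3 − 36·9^2 = 1458).
min ATC = 1458/9 + 122 − 36·9 + 3·9^2 = ¥203. That is the break-even price.
For ¥14 ≤ P < ¥203 the firm produces at a loss; below ¥14 it shuts down.

Shutdown price = ¥14; break-even price = ¥203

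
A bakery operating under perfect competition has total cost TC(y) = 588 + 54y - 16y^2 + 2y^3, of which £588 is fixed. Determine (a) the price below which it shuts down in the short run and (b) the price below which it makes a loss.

Shutdown price = £22; break-even price = £124

AVC = 54 - 16y + 2y^2; minimized at y = 4, giving min AVC = £22. That is the shutdown price.
ATC = 588/y + 54 - 16y + 2y^2. Setting dATC/dy = −588/y^2 − 16 + 4y = 0 gives y = 7 (since 4·7^3 − 16·7^2 = 588).
min ATC = 588/7 + 54 − 16·7 + 2·7^2 = £124. That is the break-even price.
For £22 ≤ P < £124 the firm produces at a loss; below £22 it shuts down.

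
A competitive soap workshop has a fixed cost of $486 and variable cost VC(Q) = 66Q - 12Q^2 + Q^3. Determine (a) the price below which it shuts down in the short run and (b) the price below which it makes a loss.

Shutdown price = $30; break-even price = $93

AVC = 66 - 12Q + Q^2; minimized at Q = 6, giving min AVC = $30. That is the shutdown price.
ATC = 486/Q + 66 - 12Q + Q^2. Setting dATC/dQ = −486/Q^2 − 12 + 2Q = 0 gives Q = 9 (since 2·9^3 − 12·9^2 = 486).
min ATC = 486/9 + 66 − 12·9 + 9^2 = $93. That is the break-even price.
Between these two prices the firm operates at a loss; above $93 it earns a profit.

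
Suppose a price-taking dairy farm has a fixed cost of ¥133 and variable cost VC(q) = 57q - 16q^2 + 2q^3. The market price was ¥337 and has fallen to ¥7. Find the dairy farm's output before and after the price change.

MC = 57 - 32q + 6q^2; the shutdown threshold is min AVC = ¥25 (at q = 4).
With P = ¥337 above the shutdown price, P = MC gives q = 10.
At P = ¥7 < min AVC = ¥25, price no longer covers variable cost at any output, so the firm shuts down: q = 0.

Output falls from 10 to 0 (the firm shuts down)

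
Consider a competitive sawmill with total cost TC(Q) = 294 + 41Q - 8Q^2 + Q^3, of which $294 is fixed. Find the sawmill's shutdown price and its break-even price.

Shutdown price = $25; break-even price = $76

AVC = 41 - 8Q + Q^2; minimized at Q = 4, giving min AVC = $25. That is the shutdown price.
ATC = 294/Q + 41 - 8Q + Q^2. Setting dATC/dQ = −294/Q^2 − 8 + 2Q = 0 gives Q = 7 (since 2·7^3 − 8·7^2 = 294).
min ATC = 294/7 + 41 − 8·7 + 7^2 = $76. That is the break-even price.
Between these two prices the firm operates at a loss; above $76 it earns a profit.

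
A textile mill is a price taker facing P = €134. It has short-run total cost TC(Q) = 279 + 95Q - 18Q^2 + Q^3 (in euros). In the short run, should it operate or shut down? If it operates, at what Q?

From TC, MC = TC'(Q) = 95 - 36Q + 3Q^2 and AVC = VC/Q = 95 - 18Q + Q^2.
AVC hits its minimum where MC = AVC, at Q = 9, giving min AVC = 95 - 18·9 + 9^2 = €14.
P = €134 exceeds min AVC = €14, so the firm stays open.
Set P = MC: 134 = 95 - 36Q + 3Q^2 → -39 - 36Q + 3Q^2 = 0. The roots are Q = -1 and Q = 13; the profit-maximizing output is on the rising part of MC, so Q* = 13.
Check: AVC at Q = 13 is €30 ≤ P, so revenue covers variable cost.
Profit = P·Q − TC = 134·13 − 669 = €1073.

Produce at Q = 13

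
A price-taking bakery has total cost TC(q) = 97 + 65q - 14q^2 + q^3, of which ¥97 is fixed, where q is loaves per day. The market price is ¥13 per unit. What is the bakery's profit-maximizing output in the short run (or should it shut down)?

Variable cost is VC = 65q - 14q^2 + q^3, so AVC = VC/q = 65 - 14q + q^2 and MC = dTC/dq = 65 - 28q + 3q^2.
AVC hits its minimum where MC = AVC, at q = 7, giving min AVC = 65 - 14·7 + 7^2 = ¥16.
With P < min AVC (¥13 < ¥16), every unit sold adds to the loss.
Best response: produce nothing and absorb the ¥97 fixed cost.

Shut down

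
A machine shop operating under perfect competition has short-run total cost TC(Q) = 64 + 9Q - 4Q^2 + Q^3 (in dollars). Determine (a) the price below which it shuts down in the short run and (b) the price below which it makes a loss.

Shutdown price = $5; break-even price = $25

AVC = 9 - 4Q + Q^2; minimized at Q = 2, giving min AVC = $5. That is the shutdown price.
ATC = 64/Q + 9 - 4Q + Q^2. Setting dATC/dQ = −64/Q^2 − 4 + 2Q = 0 gives Q = 4 (since 2·4^3 − 4·4^2 = 64).
min ATC = 64/4 + 9 − 4·4 + 4^2 = $25. That is the break-even price.
For $5 ≤ P < $25 the firm produces at a loss; below $5 it shuts down.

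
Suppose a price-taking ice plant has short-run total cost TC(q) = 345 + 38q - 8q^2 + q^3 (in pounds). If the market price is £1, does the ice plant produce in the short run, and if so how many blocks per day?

Shut down

From TC, MC = TC'(q) = 38 - 16q + 3q^2 and AVC = VC/q = 38 - 8q + q^2.
AVC hits its minimum where MC = AVC, at q = 4, giving min AVC = 38 - 8·4 + 4^2 = £22.
P = £1 lies below min AVC = £22; no output level covers variable cost.
Best response: produce nothing and absorb the £345 fixed cost.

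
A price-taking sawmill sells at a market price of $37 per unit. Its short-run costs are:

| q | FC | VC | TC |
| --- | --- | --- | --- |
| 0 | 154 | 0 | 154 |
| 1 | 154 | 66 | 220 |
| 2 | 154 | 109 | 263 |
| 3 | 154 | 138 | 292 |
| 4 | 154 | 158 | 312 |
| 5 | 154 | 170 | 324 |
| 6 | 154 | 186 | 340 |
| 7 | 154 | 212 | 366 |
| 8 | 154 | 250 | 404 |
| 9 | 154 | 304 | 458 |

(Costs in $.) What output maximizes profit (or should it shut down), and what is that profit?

Profit at each row (π = 37q − TC): q=0: -154; q=1: -183; q=2: -189; q=3: -181; q=4: -164; q=5: -139; q=6: -118; q=7: -107; q=8: -108; q=9: -125.
Profit is maximized at q = 7. AVC there is 212/7 = $30.29 ≤ P, so producing beats shutting down (which would give -$154).

q = 7; profit = -$107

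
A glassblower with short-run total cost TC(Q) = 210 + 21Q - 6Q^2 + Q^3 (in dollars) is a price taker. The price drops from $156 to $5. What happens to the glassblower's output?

Output falls from 9 to 0 (the firm shuts down)

AVC = 21 - 6Q + Q^2, minimized at Q = 3 where min AVC = $12. MC = 21 - 12Q + 3Q^2.
At P = $156 ≥ min AVC, set P = MC on the rising branch: Q = 9.
At P = $5 < min AVC = $12, price no longer covers variable cost at any output, so the firm shuts down: Q = 0.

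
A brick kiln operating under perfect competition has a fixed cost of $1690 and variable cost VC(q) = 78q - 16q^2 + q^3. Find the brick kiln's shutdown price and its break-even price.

Shutdown price = $14; break-even price = $169

AVC = 78 - 16q + q^2; minimized at q = 8, giving min AVC = $14. That is the shutdown price.
ATC = 1690/q + 78 - 16q + q^2. Setting dATC/dq = −1690/q^2 − 16 + 2q = 0 gives q = 13 (since 2·13^3 − 16·13^2 = 1690).
min ATC = 1690/13 + 78 − 16·13 + 13^2 = $169. That is the break-even price.
Between these two prices the firm operates at a loss; above $169 it earns a profit.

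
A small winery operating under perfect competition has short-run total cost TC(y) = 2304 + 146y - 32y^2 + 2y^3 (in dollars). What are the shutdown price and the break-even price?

Shutdown price = $18; break-even price = $242

AVC = 146 - 32y + 2y^2; minimized at y = 8, giving min AVC = $18. That is the shutdown price.
ATC = 2304/y + 146 - 32y + 2y^2. Setting dATC/dy = −2304/y^2 − 32 + 4y = 0 gives y = 12 (since 4·12^3 − 32·12^2 = 2304).
min ATC = 2304/12 + 146 − 32·12 + 2·12^2 = $242. That is the break-even price.
Between these two prices the firm operates at a loss; above $242 it earns a profit.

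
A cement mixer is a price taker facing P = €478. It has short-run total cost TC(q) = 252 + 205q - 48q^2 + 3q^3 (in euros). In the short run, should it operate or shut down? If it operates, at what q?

Produce at q = 13

Strip out fixed cost: VC = 205q - 48q^2 + 3q^3. Then AVC = 205 - 48q + 3q^2 and MC = 205 - 96q + 9q^2.
The AVC parabola has its vertex at q = 48/6 = 8, where AVC = 205 - 48·8 + 3·8^2 = €13.
Because €478 ≥ €13, revenue can cover variable cost; the firm operates.
P = MC gives -273 - 96q + 9q^2 = 0, with roots -7/3 and 13. Take the larger (rising MC): q* = 13.
Check: AVC at q = 13 is €88 ≤ P, so revenue covers variable cost.
Profit = P·q − TC = 478·13 − 1396 = €4818.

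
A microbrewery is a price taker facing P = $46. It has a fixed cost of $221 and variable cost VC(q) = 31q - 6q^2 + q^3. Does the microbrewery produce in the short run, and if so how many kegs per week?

Produce at q = 5

Strip out fixed cost: VC = 31q - 6q^2 + q^3. Then AVC = 31 - 6q + q^2 and MC = 31 - 12q + 3q^2.
The AVC parabola has its vertex at q = 6/2 = 3, where AVC = 31 - 6·3 + 3^2 = $22.
P = $46 exceeds min AVC = $22, so the firm stays open.
Solving P = MC: -15 - 12q + 3q^2 = 0 ⇒ q = -1 or 5. On the upward-sloping branch, q* = 5.
Check: AVC at q = 5 is $26 ≤ P, so revenue covers variable cost.
Profit = P·q − TC = 46·5 − 351 = -$121, a loss, but smaller than the $221 fixed cost the firm would lose by shutting down.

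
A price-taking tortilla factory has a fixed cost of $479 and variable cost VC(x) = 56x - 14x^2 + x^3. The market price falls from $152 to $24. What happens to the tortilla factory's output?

Output falls from 12 to 8

AVC = 56 - 14x + x^2, minimized at x = 7 where min AVC = $7. MC = 56 - 28x + 3x^2.
At P = $152 ≥ min AVC, set P = MC on the rising branch: x = 12.
At P = $24 ≥ min AVC, set P = MC: x = 8. The firm stays open but cuts output.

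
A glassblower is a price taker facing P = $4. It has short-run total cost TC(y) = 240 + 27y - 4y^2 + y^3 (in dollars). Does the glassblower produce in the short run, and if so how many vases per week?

Shut down

Strip out fixed cost: VC = 27y - 4y^2 + y^3. Then AVC = 27 - 4y + y^2 and MC = 27 - 8y + 3y^2.
The AVC parabola has its vertex at y = 4/2 = 2, where AVC = 27 - 4·2 + 2^2 = $23.
Since P = $4 < min AVC = $23, price fails to cover variable cost at any output.
Shutting down limits the loss to fixed cost, $240.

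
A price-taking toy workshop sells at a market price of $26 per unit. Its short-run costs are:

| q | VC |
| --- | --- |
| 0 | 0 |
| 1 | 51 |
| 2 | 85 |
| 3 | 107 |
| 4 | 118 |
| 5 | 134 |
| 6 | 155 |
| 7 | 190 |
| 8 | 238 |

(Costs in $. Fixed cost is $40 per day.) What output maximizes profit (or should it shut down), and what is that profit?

q = 6; profit = -$39

Profit at each row (π = 26q − TC): q=0: -40; q=1: -65; q=2: -73; q=3: -69; q=4: -54; q=5: -44; q=6: -39; q=7: -48; q=8: -70.
Profit is maximized at q = 6. AVC there is 155/6 = $25.83 ≤ P, so producing beats shutting down (which would give -$40).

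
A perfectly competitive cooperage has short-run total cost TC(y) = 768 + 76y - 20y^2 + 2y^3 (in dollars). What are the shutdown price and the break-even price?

Shutdown price = $26; break-even price = $140

Shutdown price = min AVC. AVC = 76 - 20y + 2y^2, with vertex at y = 5 and minimum $26.
ATC = 768/y + 76 - 20y + 2y^2. Setting dATC/dy = −768/y^2 − 20 + 4y = 0 gives y = 8 (since 4·8^3 − 20·8^2 = 768).
min ATC = 768/8 + 76 − 20·8 + 2·8^2 = $140. That is the break-even price.
Between these two prices the firm operates at a loss; above $140 it earns a profit.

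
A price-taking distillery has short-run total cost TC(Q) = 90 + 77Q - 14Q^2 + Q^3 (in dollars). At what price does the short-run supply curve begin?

$28 per unit

Short-run supply begins at min AVC. From VC = 77Q - 14Q^2 + Q^3, AVC = 77 - 14Q + Q^2.
dAVC/dQ = -14 + 2Q = 0 gives Q = 7. min AVC = 77 - 14·7 + 7^2 = 28.
The firm shuts down for any P below $28.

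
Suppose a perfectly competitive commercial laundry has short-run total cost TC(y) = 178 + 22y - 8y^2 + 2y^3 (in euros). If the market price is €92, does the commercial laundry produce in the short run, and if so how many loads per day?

Produce at y = 5

Strip out fixed cost: VC = 22y - 8y^2 + 2y^3. Then AVC = 22 - 8y + 2y^2 and MC = 22 - 16y + 6y^2.
AVC is minimized where dAVC/dy = -8 + 4y = 0, at y = 2; min AVC = 22 - 8·2 + 2·2^2 = €14.
P = €92 exceeds min AVC = €14, so the firm stays open.
P = MC gives -70 - 16y + 6y^2 = 0, with roots -7/3 and 5. Take the larger (rising MC): y* = 5.
Check: AVC at y = 5 is €32 ≤ P, so revenue covers variable cost.
Profit = P·y − TC = 92·5 − 338 = €122.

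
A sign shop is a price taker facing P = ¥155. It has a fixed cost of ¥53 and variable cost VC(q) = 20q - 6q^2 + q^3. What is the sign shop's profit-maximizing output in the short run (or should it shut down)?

Variable cost is VC = 20q - 6q^2 + q^3, so AVC = VC/q = 20 - 6q + q^2 and MC = dTC/dq = 20 - 12q + 3q^2.
AVC hits its minimum where MC = AVC, at q = 3, giving min AVC = 20 - 6·3 + 3^2 = ¥11.
Because ¥155 ≥ ¥11, revenue can cover variable cost; the firm operates.
Set P = MC: 155 = 20 - 12q + 3q^2 → -135 - 12q + 3q^2 = 0. The roots are q = -5 and q = 9; the profit-maximizing output is on the rising part of MC, so q* = 9.
Check: AVC at q = 9 is ¥47 ≤ P, so revenue covers variable cost.
Profit = P·q − TC = 155·9 − 476 = ¥919.

Produce at q = 9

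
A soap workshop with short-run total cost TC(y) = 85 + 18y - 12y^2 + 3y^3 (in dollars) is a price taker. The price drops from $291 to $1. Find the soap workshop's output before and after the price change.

Output falls from 7 to 0 (the firm shuts down)

MC = 18 - 24y + 9y^2; the shutdown threshold is min AVC = $6 (at y = 2).
With P = $291 above the shutdown price, P = MC gives y = 7.
At P = $1 < min AVC = $6, price no longer covers variable cost at any output, so the firm shuts down: y = 0.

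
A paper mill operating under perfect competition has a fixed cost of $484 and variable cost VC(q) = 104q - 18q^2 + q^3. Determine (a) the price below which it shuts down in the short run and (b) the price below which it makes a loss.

AVC = 104 - 18q + q^2; minimized at q = 9, giving min AVC = $23. That is the shutdown price.
ATC = 484/q + 104 - 18q + q^2. Setting dATC/dq = −484/q^2 − 18 + 2q = 0 gives q = 11 (since 2·11^3 − 18·11^2 = 484).
min ATC = 484/11 + 104 − 18·11 + 11^2 = $71. That is the break-even price.
Between these two prices the firm operates at a loss; above $71 it earns a profit.

Shutdown price = $23; break-even price = $71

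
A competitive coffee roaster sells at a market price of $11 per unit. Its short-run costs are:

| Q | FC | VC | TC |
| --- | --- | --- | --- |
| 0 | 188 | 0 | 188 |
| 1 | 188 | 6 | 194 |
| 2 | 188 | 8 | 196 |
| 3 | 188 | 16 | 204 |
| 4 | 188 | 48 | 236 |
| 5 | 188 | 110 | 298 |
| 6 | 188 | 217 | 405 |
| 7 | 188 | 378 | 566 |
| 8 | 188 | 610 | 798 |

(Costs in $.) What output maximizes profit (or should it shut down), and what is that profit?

Tabulate TR − TC: Q=0: -188; Q=1: -183; Q=2: -174; Q=3: -171; Q=4: -192; Q=5: -243; Q=6: -339; Q=7: -489; Q=8: -710.
Profit is maximized at Q = 3. AVC there is 16/3 = $5.33 ≤ P, so producing beats shutting down (which would give -$188).

Q = 3; profit = -$171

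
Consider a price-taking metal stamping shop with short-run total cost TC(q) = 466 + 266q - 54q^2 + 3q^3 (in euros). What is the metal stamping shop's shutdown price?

€23 per unit

The shutdown price is the minimum of AVC. VC = 266q - 54q^2 + 3q^3, so AVC = 266 - 54q + 3q^2.
At the minimum of AVC, MC = AVC. MC = 266 - 108q + 9q^2; setting MC = AVC gives 6q^2 - 54q = 0, so q = 9. min AVC = 23.
The firm shuts down for any P below €23.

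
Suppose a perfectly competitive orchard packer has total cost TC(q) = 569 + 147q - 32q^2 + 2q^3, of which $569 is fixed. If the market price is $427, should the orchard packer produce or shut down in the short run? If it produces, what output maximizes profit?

Produce at q = 14

Strip out fixed cost: VC = 147q - 32q^2 + 2q^3. Then AVC = 147 - 32q + 2q^2 and MC = 147 - 64q + 6q^2.
AVC is minimized where dAVC/dq = -32 + 4q = 0, at q = 8; min AVC = 147 - 32·8 + 2·8^2 = $19.
P = $427 exceeds min AVC = $19, so the firm stays open.
P = MC gives -280 - 64q + 6q^2 = 0, with roots -10/3 and 14. Take the larger (rising MC): q* = 14.
Check: AVC at q = 14 is $91 ≤ P, so revenue covers variable cost.
Profit = P·q − TC = 427·14 − 1843 = $4135.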